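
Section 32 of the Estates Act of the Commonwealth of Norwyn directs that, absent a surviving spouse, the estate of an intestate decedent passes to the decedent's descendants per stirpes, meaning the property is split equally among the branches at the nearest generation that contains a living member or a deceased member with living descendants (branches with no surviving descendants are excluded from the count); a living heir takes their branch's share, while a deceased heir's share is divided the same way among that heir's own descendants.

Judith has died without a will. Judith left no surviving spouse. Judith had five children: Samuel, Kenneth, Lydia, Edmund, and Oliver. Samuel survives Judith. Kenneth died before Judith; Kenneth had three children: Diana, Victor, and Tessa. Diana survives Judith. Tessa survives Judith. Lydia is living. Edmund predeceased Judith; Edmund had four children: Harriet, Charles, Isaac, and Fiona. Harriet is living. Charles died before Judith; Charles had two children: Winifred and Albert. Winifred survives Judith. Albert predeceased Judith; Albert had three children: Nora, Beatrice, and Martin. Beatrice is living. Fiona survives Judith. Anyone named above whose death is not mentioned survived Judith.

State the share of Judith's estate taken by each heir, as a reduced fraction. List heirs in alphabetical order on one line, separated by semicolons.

There is no surviving spouse, so the entire estate passes to Judith's descendants per stirpes.
The estate is divided into 5 equal shares of 1/5 among Samuel, Kenneth, Lydia, Edmund, Oliver.
Samuel is living and takes 1/5.
Kenneth predeceased; the 1/5 allotted to Kenneth's branch passes to Kenneth's issue by representation.
The 1/5 is divided into 3 equal shares of 1/15 among Diana, Victor, Tessa.
Diana is living and takes 1/15.
Victor is living and takes 1/15.
Tessa is living and takes 1/15.
Lydia is living and takes 1/5.
Edmund predeceased; the 1/5 allotted to Edmund's branch passes to Edmund's issue by representation.
The 1/5 is divided into 4 equal shares of 1/20 among Harriet, Charles, Isaac, Fiona.
Harriet is living and takes 1/20.
Charles predeceased; the 1/20 allotted to Charles's branch passes to Charles's issue by representation.
The 1/20 is divided into 2 equal shares of 1/40 among Winifred, Albert.
Winifred is living and takes 1/40.
Albert predeceased; the 1/40 allotted to Albert's branch passes to Albert's issue by representation.
The 1/40 is divided into 3 equal shares of 1/120 among Nora, Beatrice, Martin.
Nora is living and takes 1/120.
Beatrice is living and takes 1/120.
Martin is living and takes 1/120.
Isaac is living and takes 1/20.
Fiona is living and takes 1/20.
Oliver is living and takes 1/5.

Beatrice 1/120; Diana 1/15; Fiona 1/20; Harriet 1/20; Isaac 1/20; Lydia 1/5; Martin 1/120; Nora 1/120; Oliver 1/5; Samuel 1/5; Tessa 1/15; Victor 1/15; Winifred 1/40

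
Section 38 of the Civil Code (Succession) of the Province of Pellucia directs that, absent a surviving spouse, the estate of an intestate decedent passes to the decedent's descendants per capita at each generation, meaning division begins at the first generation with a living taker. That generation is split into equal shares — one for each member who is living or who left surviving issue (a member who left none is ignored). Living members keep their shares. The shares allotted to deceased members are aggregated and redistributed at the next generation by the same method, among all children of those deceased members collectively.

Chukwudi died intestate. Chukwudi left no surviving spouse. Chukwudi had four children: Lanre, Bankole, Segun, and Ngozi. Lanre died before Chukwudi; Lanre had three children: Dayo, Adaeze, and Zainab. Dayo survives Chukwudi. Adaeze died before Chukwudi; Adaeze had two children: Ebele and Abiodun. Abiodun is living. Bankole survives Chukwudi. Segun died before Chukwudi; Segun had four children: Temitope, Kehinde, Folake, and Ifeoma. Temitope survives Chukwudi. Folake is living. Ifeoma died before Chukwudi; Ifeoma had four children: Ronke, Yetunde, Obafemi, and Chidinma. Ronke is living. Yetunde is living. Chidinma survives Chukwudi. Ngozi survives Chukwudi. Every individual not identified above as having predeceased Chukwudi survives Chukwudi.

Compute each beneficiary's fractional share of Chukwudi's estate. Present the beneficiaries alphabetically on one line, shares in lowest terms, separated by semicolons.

There is no surviving spouse, so the entire estate passes to Chukwudi's descendants per capita at each generation.
At generation 1 (Lanre, Bankole, Segun, Ngozi) there are 4 shares of (1)/4 = 1/4 each.
Living: Bankole and Ngozi — each takes 1/4.
Deceased: Lanre and Segun. Their combined 1/2 is pooled and carried to generation 2.
At generation 2 (Dayo, Adaeze, Zainab, Temitope, Kehinde, Folake, Ifeoma) there are 7 shares of (1/2)/7 = 1/14 each.
Living: Dayo, Zainab, Temitope, Kehinde, and Folake — each takes 1/14.
Deceased: Adaeze and Ifeoma. Their combined 1/7 is pooled and carried to generation 3.
At generation 3 (Ebele, Abiodun, Ronke, Yetunde, Obafemi, Chidinma) there are 6 shares of (1/7)/6 = 1/42 each.
Living: Ebele, Abiodun, Ronke, Yetunde, Obafemi, and Chidinma — each takes 1/42.

Abiodun 1/42; Bankole 1/4; Chidinma 1/42; Dayo 1/14; Ebele 1/42; Folake 1/14; Kehinde 1/14; Ngozi 1/4; Obafemi 1/42; Ronke 1/42; Temitope 1/14; Yetunde 1/42; Zainab 1/14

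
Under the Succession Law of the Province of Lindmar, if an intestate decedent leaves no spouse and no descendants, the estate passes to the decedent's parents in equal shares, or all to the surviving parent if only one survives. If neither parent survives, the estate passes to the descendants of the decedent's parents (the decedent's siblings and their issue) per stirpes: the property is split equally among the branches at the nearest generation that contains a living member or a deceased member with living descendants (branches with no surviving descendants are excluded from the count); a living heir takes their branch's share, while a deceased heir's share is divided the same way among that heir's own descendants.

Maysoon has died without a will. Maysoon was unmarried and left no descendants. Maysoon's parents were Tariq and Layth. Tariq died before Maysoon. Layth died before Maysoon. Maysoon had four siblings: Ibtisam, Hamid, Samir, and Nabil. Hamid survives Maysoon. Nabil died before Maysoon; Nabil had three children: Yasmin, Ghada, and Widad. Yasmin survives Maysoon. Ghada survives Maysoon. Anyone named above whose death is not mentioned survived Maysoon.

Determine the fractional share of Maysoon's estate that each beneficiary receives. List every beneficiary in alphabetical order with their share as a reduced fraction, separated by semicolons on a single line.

Neither parent survives and there are no descendants, so the estate passes to Maysoon's siblings and their issue per stirpes.
The estate is divided into 4 equal shares of 1/4 among Ibtisam, Hamid, Samir, Nabil.
Ibtisam is living and takes 1/4.
Hamid is living and takes 1/4.
Samir is living and takes 1/4.
Nabil predeceased; the 1/4 allotted to Nabil's branch passes to Nabil's issue by representation.
The 1/4 is divided into 3 equal shares of 1/12 among Yasmin, Ghada, Widad.
Yasmin is living and takes 1/12.
Ghada is living and takes 1/12.
Widad is living and takes 1/12.

Ghada 1/12; Hamid 1/4; Ibtisam 1/4; Samir 1/4; Widad 1/12; Yasmin 1/12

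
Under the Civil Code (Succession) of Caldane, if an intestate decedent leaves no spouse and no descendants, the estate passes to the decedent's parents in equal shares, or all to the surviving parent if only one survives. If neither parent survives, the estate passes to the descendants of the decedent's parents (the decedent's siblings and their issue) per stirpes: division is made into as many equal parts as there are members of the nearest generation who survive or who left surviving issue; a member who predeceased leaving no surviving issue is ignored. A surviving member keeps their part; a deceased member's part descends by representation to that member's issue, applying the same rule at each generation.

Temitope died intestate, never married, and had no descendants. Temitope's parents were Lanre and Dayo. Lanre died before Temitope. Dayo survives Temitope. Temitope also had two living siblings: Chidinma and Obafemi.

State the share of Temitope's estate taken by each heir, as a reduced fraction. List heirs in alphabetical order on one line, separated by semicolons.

Only one parent, Dayo, survives, so Dayo takes the entire estate. The siblings take nothing because a surviving parent has priority.

Dayo 1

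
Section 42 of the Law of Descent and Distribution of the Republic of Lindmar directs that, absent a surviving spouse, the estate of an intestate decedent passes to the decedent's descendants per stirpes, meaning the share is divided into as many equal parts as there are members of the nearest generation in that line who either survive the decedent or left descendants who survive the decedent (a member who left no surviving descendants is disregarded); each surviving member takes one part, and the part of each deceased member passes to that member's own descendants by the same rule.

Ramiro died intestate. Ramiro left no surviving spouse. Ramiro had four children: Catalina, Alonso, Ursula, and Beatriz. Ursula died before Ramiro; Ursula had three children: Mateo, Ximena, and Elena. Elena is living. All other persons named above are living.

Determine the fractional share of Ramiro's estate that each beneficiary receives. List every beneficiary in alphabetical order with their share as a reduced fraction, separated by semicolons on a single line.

There is no surviving spouse, so the entire estate passes to Ramiro's descendants per stirpes.
The estate is divided into 4 equal shares of 1/4 among Catalina, Alonso, Ursula, Beatriz.
Catalina is living and takes 1/4.
Alonso is living and takes 1/4.
Ursula predeceased; the 1/4 allotted to Ursula's branch passes to Ursula's issue by representation.
The 1/4 is divided into 3 equal shares of 1/12 among Mateo, Ximena, Elena.
Mateo is living and takes 1/12.
Ximena is living and takes 1/12.
Elena is living and takes 1/12.
Beatriz is living and takes 1/4.

Alonso 1/4; Beatriz 1/4; Catalina 1/4; Elena 1/12; Mateo 1/12; Ximena 1/12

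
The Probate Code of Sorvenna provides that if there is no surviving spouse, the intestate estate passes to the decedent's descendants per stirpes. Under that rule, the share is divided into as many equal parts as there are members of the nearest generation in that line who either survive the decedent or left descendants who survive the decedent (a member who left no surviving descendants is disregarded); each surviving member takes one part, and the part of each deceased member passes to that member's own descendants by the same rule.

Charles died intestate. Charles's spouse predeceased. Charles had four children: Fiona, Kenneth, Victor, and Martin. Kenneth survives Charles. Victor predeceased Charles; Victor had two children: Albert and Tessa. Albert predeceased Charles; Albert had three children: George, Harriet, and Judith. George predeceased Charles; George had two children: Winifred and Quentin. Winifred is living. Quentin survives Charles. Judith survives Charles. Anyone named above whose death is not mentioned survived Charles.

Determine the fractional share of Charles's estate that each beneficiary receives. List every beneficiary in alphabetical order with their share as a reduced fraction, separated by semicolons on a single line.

Fiona 1/4; Harriet 1/24; Judith 1/24; Kenneth 1/4; Martin 1/4; Quentin 1/48; Tessa 1/8; Winifred 1/48

There is no surviving spouse, so the entire estate passes to Charles's descendants per stirpes.
The estate is divided into 4 equal shares of 1/4 among Fiona, Kenneth, Victor, Martin.
Fiona is living and takes 1/4.
Kenneth is living and takes 1/4.
Victor predeceased; the 1/4 allotted to Victor's branch passes to Victor's issue by representation.
The 1/4 is divided into 2 equal shares of 1/8 among Albert, Tessa.
Albert predeceased; the 1/8 allotted to Albert's branch passes to Albert's issue by representation.
The 1/8 is divided into 3 equal shares of 1/24 among George, Harriet, Judith.
George predeceased; the 1/24 allotted to George's branch passes to George's issue by representation.
The 1/24 is divided into 2 equal shares of 1/48 among Winifred, Quentin.
Winifred is living and takes 1/48.
Quentin is living and takes 1/48.
Harriet is living and takes 1/24.
Judith is living and takes 1/24.
Tessa is living and takes 1/8.
Martin is living and takes 1/4.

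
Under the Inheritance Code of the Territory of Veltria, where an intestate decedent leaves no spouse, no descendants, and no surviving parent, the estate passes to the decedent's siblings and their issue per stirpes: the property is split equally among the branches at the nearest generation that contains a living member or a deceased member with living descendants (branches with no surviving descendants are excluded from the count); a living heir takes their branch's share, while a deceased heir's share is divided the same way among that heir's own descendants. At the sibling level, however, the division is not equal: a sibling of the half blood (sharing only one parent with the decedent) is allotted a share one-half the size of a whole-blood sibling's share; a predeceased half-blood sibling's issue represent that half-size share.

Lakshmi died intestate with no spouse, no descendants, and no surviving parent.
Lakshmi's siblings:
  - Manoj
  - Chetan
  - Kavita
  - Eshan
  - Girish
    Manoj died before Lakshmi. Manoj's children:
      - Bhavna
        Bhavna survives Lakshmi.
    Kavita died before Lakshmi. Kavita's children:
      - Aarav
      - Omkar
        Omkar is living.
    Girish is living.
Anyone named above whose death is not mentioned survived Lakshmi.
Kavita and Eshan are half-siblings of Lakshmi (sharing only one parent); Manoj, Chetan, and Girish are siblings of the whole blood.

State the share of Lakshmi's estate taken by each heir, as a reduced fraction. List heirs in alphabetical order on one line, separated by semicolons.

Aarav 1/16; Bhavna 1/4; Chetan 1/4; Eshan 1/8; Girish 1/4; Omkar 1/16

No spouse, descendants, or parent survives, so the estate passes to Lakshmi's siblings per stirpes.
Half-blood siblings count for one-half the weight of whole-blood siblings at the initial division.
Dividing 1 in proportion to weights (total weight 4): Manoj (weight 1) → 1/4; Chetan (weight 1) → 1/4; Kavita (weight 1/2) → 1/8; Eshan (weight 1/2) → 1/8; Girish (weight 1) → 1/4.
Manoj predeceased; the 1/4 allotted to Manoj's branch passes to Manoj's issue by representation.
Bhavna is the sole taker at this level and receives the full 1/4.
Chetan is living and takes 1/4.
Kavita predeceased; the 1/8 allotted to Kavita's branch passes to Kavita's issue by representation.
The 1/8 is divided into 2 equal shares of 1/16 among Aarav, Omkar.
Aarav is living and takes 1/16.
Omkar is living and takes 1/16.
Eshan is living and takes 1/8.
Girish is living and takes 1/4.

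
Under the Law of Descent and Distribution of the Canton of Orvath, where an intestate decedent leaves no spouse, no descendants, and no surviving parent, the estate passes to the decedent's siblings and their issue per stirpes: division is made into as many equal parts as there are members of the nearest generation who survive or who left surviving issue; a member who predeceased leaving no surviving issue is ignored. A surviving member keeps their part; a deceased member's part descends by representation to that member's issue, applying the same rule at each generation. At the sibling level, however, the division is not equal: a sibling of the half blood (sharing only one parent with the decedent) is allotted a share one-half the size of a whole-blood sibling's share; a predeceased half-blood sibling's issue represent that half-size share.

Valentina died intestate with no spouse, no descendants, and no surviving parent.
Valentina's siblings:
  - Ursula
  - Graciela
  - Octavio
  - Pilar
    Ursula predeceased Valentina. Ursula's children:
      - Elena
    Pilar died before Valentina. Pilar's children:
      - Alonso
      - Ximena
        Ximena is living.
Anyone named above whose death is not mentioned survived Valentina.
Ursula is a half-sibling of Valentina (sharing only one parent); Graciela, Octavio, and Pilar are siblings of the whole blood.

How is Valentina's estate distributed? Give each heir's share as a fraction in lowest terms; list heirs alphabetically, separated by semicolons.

Alonso 1/7; Elena 1/7; Graciela 2/7; Octavio 2/7; Ximena 1/7

No spouse, descendants, or parent survives, so the estate passes to Valentina's siblings per stirpes.
Half-blood siblings count for one-half the weight of whole-blood siblings at the initial division.
Dividing 1 in proportion to weights (total weight 7/2): Ursula (weight 1/2) → 1/7; Graciela (weight 1) → 2/7; Octavio (weight 1) → 2/7; Pilar (weight 1) → 2/7.
Ursula predeceased; the 1/7 allotted to Ursula's branch passes to Ursula's issue by representation.
Elena is the sole taker at this level and receives the full 1/7.
Graciela is living and takes 2/7.
Octavio is living and takes 2/7.
Pilar predeceased; the 2/7 allotted to Pilar's branch passes to Pilar's issue by representation.
The 2/7 is divided into 2 equal shares of 1/7 among Alonso, Ximena.
Alonso is living and takes 1/7.
Ximena is living and takes 1/7.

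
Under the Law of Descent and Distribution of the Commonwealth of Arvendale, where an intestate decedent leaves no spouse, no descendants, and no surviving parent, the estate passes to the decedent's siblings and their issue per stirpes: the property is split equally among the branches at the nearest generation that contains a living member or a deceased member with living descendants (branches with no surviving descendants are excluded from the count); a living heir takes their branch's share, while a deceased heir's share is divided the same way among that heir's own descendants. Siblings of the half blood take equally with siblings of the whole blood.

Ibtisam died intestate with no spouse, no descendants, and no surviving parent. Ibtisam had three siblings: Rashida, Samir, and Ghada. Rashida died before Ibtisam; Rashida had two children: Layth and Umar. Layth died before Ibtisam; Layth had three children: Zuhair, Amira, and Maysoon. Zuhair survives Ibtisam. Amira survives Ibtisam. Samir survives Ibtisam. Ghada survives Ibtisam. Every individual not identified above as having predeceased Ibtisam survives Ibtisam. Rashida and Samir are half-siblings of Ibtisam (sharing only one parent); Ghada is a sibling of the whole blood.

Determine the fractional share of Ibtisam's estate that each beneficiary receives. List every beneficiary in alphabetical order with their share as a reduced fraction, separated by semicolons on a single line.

Amira 1/18; Ghada 1/3; Maysoon 1/18; Samir 1/3; Umar 1/6; Zuhair 1/18

No spouse, descendants, or parent survives, so the estate passes to Ibtisam's siblings per stirpes.
Half-blood and whole-blood siblings take equally under the stated rule.
The estate is divided into 3 equal shares of 1/3 among Rashida, Samir, Ghada.
Rashida predeceased; the 1/3 allotted to Rashida's branch passes to Rashida's issue by representation.
The 1/3 is divided into 2 equal shares of 1/6 among Layth, Umar.
Layth predeceased; the 1/6 allotted to Layth's branch passes to Layth's issue by representation.
The 1/6 is divided into 3 equal shares of 1/18 among Zuhair, Amira, Maysoon.
Zuhair is living and takes 1/18.
Amira is living and takes 1/18.
Maysoon is living and takes 1/18.
Umar is living and takes 1/6.
Samir is living and takes 1/3.
Ghada is living and takes 1/3.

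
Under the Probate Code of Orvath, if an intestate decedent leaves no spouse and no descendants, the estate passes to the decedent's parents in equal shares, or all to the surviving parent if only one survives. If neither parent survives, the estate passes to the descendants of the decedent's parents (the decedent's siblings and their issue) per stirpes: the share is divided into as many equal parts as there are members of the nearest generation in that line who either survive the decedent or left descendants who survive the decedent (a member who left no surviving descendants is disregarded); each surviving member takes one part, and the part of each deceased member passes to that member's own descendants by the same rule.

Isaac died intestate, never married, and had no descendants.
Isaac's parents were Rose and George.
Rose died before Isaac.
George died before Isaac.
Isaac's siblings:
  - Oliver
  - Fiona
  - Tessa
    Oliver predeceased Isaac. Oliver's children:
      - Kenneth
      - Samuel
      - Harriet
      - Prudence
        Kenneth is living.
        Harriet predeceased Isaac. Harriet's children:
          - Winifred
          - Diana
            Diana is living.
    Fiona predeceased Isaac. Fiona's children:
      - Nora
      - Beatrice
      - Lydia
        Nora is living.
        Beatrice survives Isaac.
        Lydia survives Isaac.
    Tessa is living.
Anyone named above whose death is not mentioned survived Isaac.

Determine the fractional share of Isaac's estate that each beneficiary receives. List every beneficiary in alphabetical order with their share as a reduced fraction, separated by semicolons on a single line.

Beatrice 1/9; Diana 1/24; Kenneth 1/12; Lydia 1/9; Nora 1/9; Prudence 1/12; Samuel 1/12; Tessa 1/3; Winifred 1/24

Neither parent survives and there are no descendants, so the estate passes to Isaac's siblings and their issue per stirpes.
The estate is divided into 3 equal shares of 1/3 among Oliver, Fiona, Tessa.
Oliver predeceased; the 1/3 allotted to Oliver's branch passes to Oliver's issue by representation.
The 1/3 is divided into 4 equal shares of 1/12 among Kenneth, Samuel, Harriet, Prudence.
Kenneth is living and takes 1/12.
Samuel is living and takes 1/12.
Harriet predeceased; the 1/12 allotted to Harriet's branch passes to Harriet's issue by representation.
The 1/12 is divided into 2 equal shares of 1/24 among Winifred, Diana.
Winifred is living and takes 1/24.
Diana is living and takes 1/24.
Prudence is living and takes 1/12.
Fiona predeceased; the 1/3 allotted to Fiona's branch passes to Fiona's issue by representation.
The 1/3 is divided into 3 equal shares of 1/9 among Nora, Beatrice, Lydia.
Nora is living and takes 1/9.
Beatrice is living and takes 1/9.
Lydia is living and takes 1/9.
Tessa is living and takes 1/3.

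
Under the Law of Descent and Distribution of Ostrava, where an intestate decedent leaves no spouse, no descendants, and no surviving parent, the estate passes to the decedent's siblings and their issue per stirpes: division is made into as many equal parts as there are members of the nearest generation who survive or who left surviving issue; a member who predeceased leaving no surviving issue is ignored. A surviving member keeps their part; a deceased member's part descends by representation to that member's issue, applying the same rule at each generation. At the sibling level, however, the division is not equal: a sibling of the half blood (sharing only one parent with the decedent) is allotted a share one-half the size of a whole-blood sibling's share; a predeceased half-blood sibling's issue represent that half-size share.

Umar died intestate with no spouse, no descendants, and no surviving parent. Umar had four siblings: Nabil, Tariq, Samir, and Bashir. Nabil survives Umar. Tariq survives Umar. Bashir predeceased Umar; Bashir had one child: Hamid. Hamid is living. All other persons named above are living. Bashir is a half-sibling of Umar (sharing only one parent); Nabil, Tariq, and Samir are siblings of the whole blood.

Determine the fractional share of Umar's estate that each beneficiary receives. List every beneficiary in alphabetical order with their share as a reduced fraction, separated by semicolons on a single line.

Hamid 1/7; Nabil 2/7; Samir 2/7; Tariq 2/7

No spouse, descendants, or parent survives, so the estate passes to Umar's siblings per stirpes.
Half-blood siblings count for one-half the weight of whole-blood siblings at the initial division.
Dividing 1 in proportion to weights (total weight 7/2): Nabil (weight 1) → 2/7; Tariq (weight 1) → 2/7; Samir (weight 1) → 2/7; Bashir (weight 1/2) → 1/7.
Nabil is living and takes 2/7.
Tariq is living and takes 2/7.
Samir is living and takes 2/7.
Bashir predeceased; the 1/7 allotted to Bashir's branch passes to Bashir's issue by representation.
Hamid is the sole taker at this level and receives the full 1/7.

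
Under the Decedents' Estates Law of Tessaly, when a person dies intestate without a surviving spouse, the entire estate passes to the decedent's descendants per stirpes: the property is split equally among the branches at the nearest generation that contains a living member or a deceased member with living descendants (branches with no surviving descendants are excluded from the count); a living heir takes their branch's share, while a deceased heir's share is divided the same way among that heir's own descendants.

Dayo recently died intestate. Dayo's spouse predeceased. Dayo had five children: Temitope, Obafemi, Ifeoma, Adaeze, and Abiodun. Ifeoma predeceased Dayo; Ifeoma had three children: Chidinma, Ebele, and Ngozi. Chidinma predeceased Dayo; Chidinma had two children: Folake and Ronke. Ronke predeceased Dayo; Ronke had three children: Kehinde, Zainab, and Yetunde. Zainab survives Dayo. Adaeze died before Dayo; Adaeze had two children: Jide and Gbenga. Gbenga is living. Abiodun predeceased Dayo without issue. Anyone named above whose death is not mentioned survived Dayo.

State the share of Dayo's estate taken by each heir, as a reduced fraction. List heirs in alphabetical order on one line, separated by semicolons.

Ebele 1/12; Folake 1/24; Gbenga 1/8; Jide 1/8; Kehinde 1/72; Ngozi 1/12; Obafemi 1/4; Temitope 1/4; Yetunde 1/72; Zainab 1/72

There is no surviving spouse, so the entire estate passes to Dayo's descendants per stirpes.
Abiodun left no surviving issue, so that branch lapses and is disregarded.
The estate is divided into 4 equal shares of 1/4 among Temitope, Obafemi, Ifeoma, Adaeze.
Temitope is living and takes 1/4.
Obafemi is living and takes 1/4.
Ifeoma predeceased; the 1/4 allotted to Ifeoma's branch passes to Ifeoma's issue by representation.
The 1/4 is divided into 3 equal shares of 1/12 among Chidinma, Ebele, Ngozi.
Chidinma predeceased; the 1/12 allotted to Chidinma's branch passes to Chidinma's issue by representation.
The 1/12 is divided into 2 equal shares of 1/24 among Folake, Ronke.
Folake is living and takes 1/24.
Ronke predeceased; the 1/24 allotted to Ronke's branch passes to Ronke's issue by representation.
The 1/24 is divided into 3 equal shares of 1/72 among Kehinde, Zainab, Yetunde.
Kehinde is living and takes 1/72.
Zainab is living and takes 1/72.
Yetunde is living and takes 1/72.
Ebele is living and takes 1/12.
Ngozi is living and takes 1/12.
Adaeze predeceased; the 1/4 allotted to Adaeze's branch passes to Adaeze's issue by representation.
The 1/4 is divided into 2 equal shares of 1/8 among Jide, Gbenga.
Jide is living and takes 1/8.
Gbenga is living and takes 1/8.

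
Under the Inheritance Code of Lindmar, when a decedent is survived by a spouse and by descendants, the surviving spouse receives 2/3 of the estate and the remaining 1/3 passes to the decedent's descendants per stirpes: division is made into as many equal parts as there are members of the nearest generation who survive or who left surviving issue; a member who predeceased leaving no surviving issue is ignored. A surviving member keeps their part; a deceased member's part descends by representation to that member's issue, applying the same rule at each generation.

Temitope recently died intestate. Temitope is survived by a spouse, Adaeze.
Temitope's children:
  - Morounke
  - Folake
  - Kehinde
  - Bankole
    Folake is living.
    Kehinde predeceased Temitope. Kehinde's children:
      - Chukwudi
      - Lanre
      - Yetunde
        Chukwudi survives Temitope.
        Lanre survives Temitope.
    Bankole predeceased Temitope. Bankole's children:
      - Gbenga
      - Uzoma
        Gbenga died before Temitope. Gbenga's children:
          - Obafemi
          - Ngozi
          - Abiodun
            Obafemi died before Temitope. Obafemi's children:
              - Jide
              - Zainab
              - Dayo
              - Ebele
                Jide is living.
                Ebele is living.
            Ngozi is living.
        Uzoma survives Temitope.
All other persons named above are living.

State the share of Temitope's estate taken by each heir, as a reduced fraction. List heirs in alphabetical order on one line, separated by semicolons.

Adaeze, as surviving spouse, takes 2/3.
The remaining 1/3 passes to Temitope's descendants per stirpes.
The 1/3 is divided into 4 equal shares of 1/12 among Morounke, Folake, Kehinde, Bankole.
Morounke is living and takes 1/12.
Folake is living and takes 1/12.
Kehinde predeceased; the 1/12 allotted to Kehinde's branch passes to Kehinde's issue by representation.
The 1/12 is divided into 3 equal shares of 1/36 among Chukwudi, Lanre, Yetunde.
Chukwudi is living and takes 1/36.
Lanre is living and takes 1/36.
Yetunde is living and takes 1/36.
Bankole predeceased; the 1/12 allotted to Bankole's branch passes to Bankole's issue by representation.
The 1/12 is divided into 2 equal shares of 1/24 among Gbenga, Uzoma.
Gbenga predeceased; the 1/24 allotted to Gbenga's branch passes to Gbenga's issue by representation.
The 1/24 is divided into 3 equal shares of 1/72 among Obafemi, Ngozi, Abiodun.
Obafemi predeceased; the 1/72 allotted to Obafemi's branch passes to Obafemi's issue by representation.
The 1/72 is divided into 4 equal shares of 1/288 among Jide, Zainab, Dayo, Ebele.
Jide is living and takes 1/288.
Zainab is living and takes 1/288.
Dayo is living and takes 1/288.
Ebele is living and takes 1/288.
Ngozi is living and takes 1/72.
Abiodun is living and takes 1/72.
Uzoma is living and takes 1/24.

Abiodun 1/72; Adaeze 2/3; Chukwudi 1/36; Dayo 1/288; Ebele 1/288; Folake 1/12; Jide 1/288; Lanre 1/36; Morounke 1/12; Ngozi 1/72; Uzoma 1/24; Yetunde 1/36; Zainab 1/288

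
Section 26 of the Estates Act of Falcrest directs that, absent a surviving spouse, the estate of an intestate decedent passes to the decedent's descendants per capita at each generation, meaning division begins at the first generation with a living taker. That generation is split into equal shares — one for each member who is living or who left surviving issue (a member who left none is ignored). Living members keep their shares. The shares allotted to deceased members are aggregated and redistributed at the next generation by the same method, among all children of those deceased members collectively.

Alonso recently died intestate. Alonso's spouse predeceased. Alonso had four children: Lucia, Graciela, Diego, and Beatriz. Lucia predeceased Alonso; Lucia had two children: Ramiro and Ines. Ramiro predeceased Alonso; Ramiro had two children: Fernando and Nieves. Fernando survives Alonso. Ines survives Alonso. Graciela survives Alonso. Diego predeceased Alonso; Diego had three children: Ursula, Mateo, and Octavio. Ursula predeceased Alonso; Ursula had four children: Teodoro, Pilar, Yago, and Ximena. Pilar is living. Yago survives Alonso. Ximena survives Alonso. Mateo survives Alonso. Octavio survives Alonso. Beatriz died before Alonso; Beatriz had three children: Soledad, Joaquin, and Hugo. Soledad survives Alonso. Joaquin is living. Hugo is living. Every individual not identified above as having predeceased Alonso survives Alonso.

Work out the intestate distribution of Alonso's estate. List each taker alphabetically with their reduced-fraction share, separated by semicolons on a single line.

Fernando 1/32; Graciela 1/4; Hugo 3/32; Ines 3/32; Joaquin 3/32; Mateo 3/32; Nieves 1/32; Octavio 3/32; Pilar 1/32; Soledad 3/32; Teodoro 1/32; Ximena 1/32; Yago 1/32

There is no surviving spouse, so the entire estate passes to Alonso's descendants per capita at each generation.
At generation 1 (Lucia, Graciela, Diego, Beatriz) there are 4 shares of (1)/4 = 1/4 each.
Living: Graciela — each takes 1/4.
Deceased: Lucia, Diego, and Beatriz. Their combined 3/4 is pooled and carried to generation 2.
At generation 2 (Ramiro, Ines, Ursula, Mateo, Octavio, Soledad, Joaquin, Hugo) there are 8 shares of (3/4)/8 = 3/32 each.
Living: Ines, Mateo, Octavio, Soledad, Joaquin, and Hugo — each takes 3/32.
Deceased: Ramiro and Ursula. Their combined 3/16 is pooled and carried to generation 3.
At generation 3 (Fernando, Nieves, Teodoro, Pilar, Yago, Ximena) there are 6 shares of (3/16)/6 = 1/32 each.
Living: Fernando, Nieves, Teodoro, Pilar, Yago, and Ximena — each takes 1/32.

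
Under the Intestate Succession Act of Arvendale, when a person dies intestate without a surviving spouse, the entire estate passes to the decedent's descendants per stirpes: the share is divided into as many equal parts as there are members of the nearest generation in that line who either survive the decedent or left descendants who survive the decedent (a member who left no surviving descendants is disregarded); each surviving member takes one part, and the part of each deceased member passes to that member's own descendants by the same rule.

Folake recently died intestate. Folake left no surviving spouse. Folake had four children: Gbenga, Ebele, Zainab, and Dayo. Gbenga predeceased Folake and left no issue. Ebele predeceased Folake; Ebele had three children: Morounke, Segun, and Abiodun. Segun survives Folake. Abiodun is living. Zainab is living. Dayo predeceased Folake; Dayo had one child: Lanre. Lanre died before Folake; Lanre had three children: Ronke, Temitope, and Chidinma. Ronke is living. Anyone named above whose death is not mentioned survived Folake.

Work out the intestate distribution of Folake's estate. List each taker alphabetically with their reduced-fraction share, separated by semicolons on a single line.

Abiodun 1/9; Chidinma 1/9; Morounke 1/9; Ronke 1/9; Segun 1/9; Temitope 1/9; Zainab 1/3

There is no surviving spouse, so the entire estate passes to Folake's descendants per stirpes.
Gbenga left no surviving issue, so that branch lapses and is disregarded.
The estate is divided into 3 equal shares of 1/3 among Ebele, Zainab, Dayo.
Ebele predeceased; the 1/3 allotted to Ebele's branch passes to Ebele's issue by representation.
The 1/3 is divided into 3 equal shares of 1/9 among Morounke, Segun, Abiodun.
Morounke is living and takes 1/9.
Segun is living and takes 1/9.
Abiodun is living and takes 1/9.
Zainab is living and takes 1/3.
Dayo predeceased; the 1/3 allotted to Dayo's branch passes to Dayo's issue by representation.
Lanre's line is the sole branch at this level, so the full 1/3 passes to Lanre's issue by representation.
The 1/3 is divided into 3 equal shares of 1/9 among Ronke, Temitope, Chidinma.
Ronke is living and takes 1/9.
Temitope is living and takes 1/9.
Chidinma is living and takes 1/9.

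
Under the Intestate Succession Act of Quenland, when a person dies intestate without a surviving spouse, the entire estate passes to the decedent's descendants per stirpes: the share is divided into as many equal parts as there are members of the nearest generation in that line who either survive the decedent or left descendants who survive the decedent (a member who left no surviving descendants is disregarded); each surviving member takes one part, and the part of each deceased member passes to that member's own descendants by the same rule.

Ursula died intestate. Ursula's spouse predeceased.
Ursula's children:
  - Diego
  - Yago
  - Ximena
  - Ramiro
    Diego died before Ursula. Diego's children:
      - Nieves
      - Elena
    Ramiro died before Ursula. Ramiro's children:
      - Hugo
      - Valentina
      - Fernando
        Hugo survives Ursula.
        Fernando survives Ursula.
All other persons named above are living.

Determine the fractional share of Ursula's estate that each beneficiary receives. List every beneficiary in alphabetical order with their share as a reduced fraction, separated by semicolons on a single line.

Elena 1/8; Fernando 1/12; Hugo 1/12; Nieves 1/8; Valentina 1/12; Ximena 1/4; Yago 1/4

There is no surviving spouse, so the entire estate passes to Ursula's descendants per stirpes.
The estate is divided into 4 equal shares of 1/4 among Diego, Yago, Ximena, Ramiro.
Diego predeceased; the 1/4 allotted to Diego's branch passes to Diego's issue by representation.
The 1/4 is divided into 2 equal shares of 1/8 among Nieves, Elena.
Nieves is living and takes 1/8.
Elena is living and takes 1/8.
Yago is living and takes 1/4.
Ximena is living and takes 1/4.
Ramiro predeceased; the 1/4 allotted to Ramiro's branch passes to Ramiro's issue by representation.
The 1/4 is divided into 3 equal shares of 1/12 among Hugo, Valentina, Fernando.
Hugo is living and takes 1/12.
Valentina is living and takes 1/12.
Fernando is living and takes 1/12.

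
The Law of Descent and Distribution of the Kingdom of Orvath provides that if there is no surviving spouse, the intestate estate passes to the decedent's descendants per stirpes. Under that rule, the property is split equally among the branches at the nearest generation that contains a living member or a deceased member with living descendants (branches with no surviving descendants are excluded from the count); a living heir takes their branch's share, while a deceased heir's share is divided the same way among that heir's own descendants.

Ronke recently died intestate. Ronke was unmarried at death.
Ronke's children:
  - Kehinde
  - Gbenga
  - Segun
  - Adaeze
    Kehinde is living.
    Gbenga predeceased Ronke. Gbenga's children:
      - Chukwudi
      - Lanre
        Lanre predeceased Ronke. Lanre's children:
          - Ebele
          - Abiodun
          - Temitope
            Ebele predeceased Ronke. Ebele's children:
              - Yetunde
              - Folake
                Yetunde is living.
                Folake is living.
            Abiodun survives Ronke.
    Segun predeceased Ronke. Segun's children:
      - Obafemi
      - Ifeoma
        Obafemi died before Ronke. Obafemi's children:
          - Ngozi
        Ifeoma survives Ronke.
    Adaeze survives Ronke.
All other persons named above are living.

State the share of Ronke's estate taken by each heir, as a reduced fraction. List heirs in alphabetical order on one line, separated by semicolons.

There is no surviving spouse, so the entire estate passes to Ronke's descendants per stirpes.
The estate is divided into 4 equal shares of 1/4 among Kehinde, Gbenga, Segun, Adaeze.
Kehinde is living and takes 1/4.
Gbenga predeceased; the 1/4 allotted to Gbenga's branch passes to Gbenga's issue by representation.
The 1/4 is divided into 2 equal shares of 1/8 among Chukwudi, Lanre.
Chukwudi is living and takes 1/8.
Lanre predeceased; the 1/8 allotted to Lanre's branch passes to Lanre's issue by representation.
The 1/8 is divided into 3 equal shares of 1/24 among Ebele, Abiodun, Temitope.
Ebele predeceased; the 1/24 allotted to Ebele's branch passes to Ebele's issue by representation.
The 1/24 is divided into 2 equal shares of 1/48 among Yetunde, Folake.
Yetunde is living and takes 1/48.
Folake is living and takes 1/48.
Abiodun is living and takes 1/24.
Temitope is living and takes 1/24.
Segun predeceased; the 1/4 allotted to Segun's branch passes to Segun's issue by representation.
The 1/4 is divided into 2 equal shares of 1/8 among Obafemi, Ifeoma.
Obafemi predeceased; the 1/8 allotted to Obafemi's branch passes to Obafemi's issue by representation.
Ngozi is the sole taker at this level and receives the full 1/8.
Ifeoma is living and takes 1/8.
Adaeze is living and takes 1/4.

Abiodun 1/24; Adaeze 1/4; Chukwudi 1/8; Folake 1/48; Ifeoma 1/8; Kehinde 1/4; Ngozi 1/8; Temitope 1/24; Yetunde 1/48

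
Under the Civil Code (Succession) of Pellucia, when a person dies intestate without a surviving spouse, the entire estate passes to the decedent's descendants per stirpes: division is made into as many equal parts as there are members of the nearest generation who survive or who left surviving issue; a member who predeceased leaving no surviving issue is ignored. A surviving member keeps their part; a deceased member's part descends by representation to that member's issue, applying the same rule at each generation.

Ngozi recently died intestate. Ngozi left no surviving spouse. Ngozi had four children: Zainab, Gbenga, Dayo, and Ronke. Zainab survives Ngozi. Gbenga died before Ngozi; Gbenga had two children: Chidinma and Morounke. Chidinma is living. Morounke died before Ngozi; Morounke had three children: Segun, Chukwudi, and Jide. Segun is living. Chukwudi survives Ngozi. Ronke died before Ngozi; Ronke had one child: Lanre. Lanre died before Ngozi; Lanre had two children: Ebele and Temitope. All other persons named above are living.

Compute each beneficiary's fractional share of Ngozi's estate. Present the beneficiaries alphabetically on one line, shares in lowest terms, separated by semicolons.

There is no surviving spouse, so the entire estate passes to Ngozi's descendants per stirpes.
The estate is divided into 4 equal shares of 1/4 among Zainab, Gbenga, Dayo, Ronke.
Zainab is living and takes 1/4.
Gbenga predeceased; the 1/4 allotted to Gbenga's branch passes to Gbenga's issue by representation.
The 1/4 is divided into 2 equal shares of 1/8 among Chidinma, Morounke.
Chidinma is living and takes 1/8.
Morounke predeceased; the 1/8 allotted to Morounke's branch passes to Morounke's issue by representation.
The 1/8 is divided into 3 equal shares of 1/24 among Segun, Chukwudi, Jide.
Segun is living and takes 1/24.
Chukwudi is living and takes 1/24.
Jide is living and takes 1/24.
Dayo is living and takes 1/4.
Ronke predeceased; the 1/4 allotted to Ronke's branch passes to Ronke's issue by representation.
Lanre's line is the sole branch at this level, so the full 1/4 passes to Lanre's issue by representation.
The 1/4 is divided into 2 equal shares of 1/8 among Ebele, Temitope.
Ebele is living and takes 1/8.
Temitope is living and takes 1/8.

Chidinma 1/8; Chukwudi 1/24; Dayo 1/4; Ebele 1/8; Jide 1/24; Segun 1/24; Temitope 1/8; Zainab 1/4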